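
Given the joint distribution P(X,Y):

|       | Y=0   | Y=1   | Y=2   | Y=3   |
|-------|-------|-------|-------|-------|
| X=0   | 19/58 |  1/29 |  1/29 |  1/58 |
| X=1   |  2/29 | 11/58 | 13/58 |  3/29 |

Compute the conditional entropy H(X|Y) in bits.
0.6211 bits

H(X|Y) = H(X,Y) - H(Y)

H(X,Y) = -Σ_{x,y} P(x,y) log₂ P(x,y). Per-cell terms -P(x,y)·log₂P(x,y):
  X=0: 0.52743, 0.16752, 0.16752, 0.10100
  X=1: 0.26607, 0.45490, 0.48359, 0.33859
Sum of the 8 terms: H(X,Y) = 2.5066 bits

Marginal of Y (column sums):
  P(Y=0) = 19/58 + 2/29 = 23/58
  P(Y=1) = 1/29 + 11/58 = 13/58
  P(Y=2) = 1/29 + 13/58 = 15/58
  P(Y=3) = 1/58 + 3/29 = 7/58
H(Y) = -[(23/58)·log₂(23/58) + (13/58)·log₂(13/58) + (15/58)·log₂(15/58) + (7/58)·log₂(7/58)]
  = 0.52917 + 0.48359 + 0.50459 + 0.36818 = 1.8855 bits

H(X|Y) = H(X,Y) - H(Y) = 2.5066 - 1.8855 = 0.6211 bits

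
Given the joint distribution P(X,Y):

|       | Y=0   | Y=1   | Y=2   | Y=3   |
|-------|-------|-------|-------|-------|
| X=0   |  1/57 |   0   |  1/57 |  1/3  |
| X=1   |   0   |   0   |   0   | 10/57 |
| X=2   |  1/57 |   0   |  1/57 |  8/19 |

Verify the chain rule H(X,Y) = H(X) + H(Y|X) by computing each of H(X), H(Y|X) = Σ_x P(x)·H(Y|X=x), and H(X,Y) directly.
H(X) = 1.4878 bits, H(Y|X) = 0.4158 bits, H(X,Y) = 1.9036 bits

Marginal of X (row sums):
  P(X=0) = 1/57 + 0 + 1/57 + 1/3 = 7/19
  P(X=1) = 0 + 0 + 0 + 10/57 = 10/57
  P(X=2) = 1/57 + 0 + 1/57 + 8/19 = 26/57
H(X) = -[(7/19)·log₂(7/19) + (10/57)·log₂(10/57) + (26/57)·log₂(26/57)]
  = 0.53074 + 0.44052 + 0.51656 = 1.4878 bits

H(Y|X) = Σ_x P(x)·H(Y|X=x):
  X=0: P(X=0) = 7/19, P(Y|X=0) = (1/21, 0, 1/21, 19/21) → H(Y|X=0) = 0.54895
  X=1: P(X=1) = 10/57, P(Y|X=1) = (0, 0, 0, 1) → H(Y|X=1) = 0.00000
  X=2: P(X=2) = 26/57, P(Y|X=2) = (1/26, 0, 1/26, 12/13) → H(Y|X=2) = 0.46817
H(Y|X) = (7/19)·0.54895 + (10/57)·0.00000 + (26/57)·0.46817 = 0.4158 bits

H(X,Y) = -Σ_{x,y} P(x,y) log₂ P(x,y). Per-cell terms -P(x,y)·log₂P(x,y):
  X=0: 0.10233, 0.00000, 0.10233, 0.52832
  X=1: 0.00000, 0.00000, 0.00000, 0.44052
  X=2: 0.10233, 0.00000, 0.10233, 0.52544
  (cells with P = 0 contribute 0)
Sum of the 12 terms: H(X,Y) = 1.9036 bits

Chain rule check:
  H(X) + H(Y|X) = 1.4878 + 0.4158 = 1.9036 bits
  H(X,Y) = 1.9036 bits
✓ Chain rule verified.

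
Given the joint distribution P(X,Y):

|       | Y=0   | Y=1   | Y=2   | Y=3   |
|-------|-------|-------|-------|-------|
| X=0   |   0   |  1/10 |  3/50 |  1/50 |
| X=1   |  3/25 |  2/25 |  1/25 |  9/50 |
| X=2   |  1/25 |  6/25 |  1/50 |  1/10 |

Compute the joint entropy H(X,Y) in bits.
3.1032 bits

H(X,Y) = -Σ_{x,y} P(x,y) log₂ P(x,y). Per-cell terms -P(x,y)·log₂P(x,y):
  X=0: 0.00000, 0.33219, 0.24353, 0.11288
  X=1: 0.36707, 0.29151, 0.18575, 0.44531
  X=2: 0.18575, 0.49413, 0.11288, 0.33219
  (cells with P = 0 contribute 0)
Sum of the 12 terms: H(X,Y) = 3.1032 bits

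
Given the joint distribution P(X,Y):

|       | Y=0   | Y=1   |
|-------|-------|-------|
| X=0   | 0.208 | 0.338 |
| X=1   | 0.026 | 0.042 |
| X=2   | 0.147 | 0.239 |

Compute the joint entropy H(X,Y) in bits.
2.2292 bits

H(X,Y) = -Σ_{x,y} P(x,y) log₂ P(x,y). Per-cell terms -P(x,y)·log₂P(x,y):
  X=0: 0.4712, 0.5289
  X=1: 0.1369, 0.1921
  X=2: 0.4066, 0.4935
Sum of the 6 terms: H(X,Y) = 2.2292 bits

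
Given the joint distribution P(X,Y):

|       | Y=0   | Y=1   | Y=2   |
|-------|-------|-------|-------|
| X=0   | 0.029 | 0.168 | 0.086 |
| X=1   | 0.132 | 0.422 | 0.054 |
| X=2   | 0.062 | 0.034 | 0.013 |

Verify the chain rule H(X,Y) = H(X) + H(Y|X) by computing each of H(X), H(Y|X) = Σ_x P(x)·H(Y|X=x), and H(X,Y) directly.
H(X) = 1.3004 bits, H(Y|X) = 1.2188 bits, H(X,Y) = 2.5192 bits

Marginal of X (row sums):
  P(X=0) = 0.029 + 0.168 + 0.086 = 0.283
  P(X=1) = 0.132 + 0.422 + 0.054 = 0.608
  P(X=2) = 0.062 + 0.034 + 0.013 = 0.109
H(X) = -[0.283·log₂(0.283) + 0.608·log₂(0.608) + 0.109·log₂(0.109)]
  = 0.51538 + 0.43646 + 0.34854 = 1.3004 bits

H(Y|X) = Σ_x P(x)·H(Y|X=x):
  X=0: P(X=0) = 0.283, P(Y|X=0) = (29/283, 168/283, 86/283) → H(Y|X=0) = 1.30561
  X=1: P(X=1) = 0.608, P(Y|X=1) = (33/152, 211/304, 27/304) → H(Y|X=1) = 1.15430
  X=2: P(X=2) = 0.109, P(Y|X=2) = (62/109, 34/109, 13/109) → H(Y|X=2) = 1.35314
H(Y|X) = 0.283·1.30561 + 0.608·1.15430 + 0.109·1.35314 = 1.2188 bits

H(X,Y) = -Σ_{x,y} P(x,y) log₂ P(x,y). Per-cell terms -P(x,y)·log₂P(x,y):
  X=0: 0.14813, 0.43234, 0.30440
  X=1: 0.38562, 0.52526, 0.22739
  X=2: 0.24872, 0.16586, 0.08145
Sum of the 9 terms: H(X,Y) = 2.5192 bits

Chain rule check:
  H(X) + H(Y|X) = 1.3004 + 1.2188 = 2.5192 bits
  H(X,Y) = 2.5192 bits
✓ Chain rule verified.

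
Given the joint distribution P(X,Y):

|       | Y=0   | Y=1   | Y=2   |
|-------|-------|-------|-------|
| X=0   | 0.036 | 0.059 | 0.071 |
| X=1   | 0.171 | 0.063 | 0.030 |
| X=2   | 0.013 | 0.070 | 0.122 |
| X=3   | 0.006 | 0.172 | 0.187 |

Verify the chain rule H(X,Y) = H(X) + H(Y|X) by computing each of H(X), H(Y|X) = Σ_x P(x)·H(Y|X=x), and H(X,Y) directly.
H(X) = 1.9367 bits, H(Y|X) = 1.2402 bits, H(X,Y) = 3.1769 bits

Marginal of X (row sums):
  P(X=0) = 0.036 + 0.059 + 0.071 = 0.166
  P(X=1) = 0.171 + 0.063 + 0.030 = 0.264
  P(X=2) = 0.013 + 0.070 + 0.122 = 0.205
  P(X=3) = 0.006 + 0.172 + 0.187 = 0.365
H(X) = -[0.166·log₂(0.166) + 0.264·log₂(0.264) + 0.205·log₂(0.205) + 0.365·log₂(0.365)]
  = 0.430064 + 0.507247 + 0.468692 + 0.530722 = 1.9367 bits

H(Y|X) = Σ_x P(x)·H(Y|X=x):
  X=0: P(X=0) = 0.166, P(Y|X=0) = (18/83, 59/166, 71/166) → H(Y|X=0) = 1.532718
  X=1: P(X=1) = 0.264, P(Y|X=1) = (57/88, 21/88, 5/44) → H(Y|X=1) = 1.255651
  X=2: P(X=2) = 0.205, P(Y|X=2) = (13/205, 14/41, 122/205) → H(Y|X=2) = 1.227258
  X=3: P(X=3) = 0.365, P(Y|X=3) = (6/365, 172/365, 187/365) → H(Y|X=3) = 1.103269
H(Y|X) = 0.166·1.532718 + 0.264·1.255651 + 0.205·1.227258 + 0.365·1.103269 = 1.2402 bits

H(X,Y) = -Σ_{x,y} P(x,y) log₂ P(x,y). Per-cell terms -P(x,y)·log₂P(x,y):
  X=0: 0.172651, 0.240905, 0.270939
  X=1: 0.435696, 0.251276, 0.151767
  X=2: 0.081449, 0.268555, 0.370276
  X=3: 0.044285, 0.436797, 0.452332
Sum of the 12 terms: H(X,Y) = 3.1769 bits

Chain rule check:
  H(X) + H(Y|X) = 1.9367 + 1.2402 = 3.1769 bits
  H(X,Y) = 3.1769 bits
✓ Chain rule verified.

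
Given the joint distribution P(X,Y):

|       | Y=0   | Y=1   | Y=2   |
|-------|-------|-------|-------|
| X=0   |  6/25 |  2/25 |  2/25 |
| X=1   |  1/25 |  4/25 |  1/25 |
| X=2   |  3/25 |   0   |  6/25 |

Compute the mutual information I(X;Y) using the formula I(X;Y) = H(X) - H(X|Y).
0.3742 bits

I(X;Y) = H(X) - H(X|Y)

Marginal of X (row sums):
  P(X=0) = 6/25 + 2/25 + 2/25 = 2/5
  P(X=1) = 1/25 + 4/25 + 1/25 = 6/25
  P(X=2) = 3/25 + 0 + 6/25 = 9/25
H(X) = -[(2/5)·log₂(2/5) + (6/25)·log₂(6/25) + (9/25)·log₂(9/25)]
  = 0.52877 + 0.49413 + 0.53062 = 1.55352 bits

Marginal of Y (column sums):
  P(Y=0) = 6/25 + 1/25 + 3/25 = 2/5
  P(Y=1) = 2/25 + 4/25 + 0 = 6/25
  P(Y=2) = 2/25 + 1/25 + 6/25 = 9/25
H(X|Y) = Σ_y P(y)·H(X|Y=y):
  Y=0: P(Y=0) = 2/5, P(X|Y=0) = (3/5, 1/10, 3/10) → H(X|Y=0) = 1.29546
  Y=1: P(Y=1) = 6/25, P(X|Y=1) = (1/3, 2/3, 0) → H(X|Y=1) = 0.91830
  Y=2: P(Y=2) = 9/25, P(X|Y=2) = (2/9, 1/9, 2/3) → H(X|Y=2) = 1.22439
H(X|Y) = (2/5)·1.29546 + (6/25)·0.91830 + (9/25)·1.22439 = 1.17936 bits

I(X;Y) = H(X) - H(X|Y) = 1.55352 - 1.17936 = 0.3742 bits

Cross-check via I(X;Y) = H(X) + H(Y) - H(X,Y): computing H(Y) from the column sums and H(X,Y) from the 9 cells in the same way gives H(Y) = 1.55352 bits and H(X,Y) = 2.73288 bits, so
I(X;Y) = 1.55352 + 1.55352 - 2.73288 = 0.3742 bits ✓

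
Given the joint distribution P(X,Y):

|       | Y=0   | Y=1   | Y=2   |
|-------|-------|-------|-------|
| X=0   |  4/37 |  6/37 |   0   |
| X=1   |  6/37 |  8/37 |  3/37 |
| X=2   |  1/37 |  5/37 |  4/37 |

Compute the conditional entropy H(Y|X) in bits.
1.3119 bits

H(Y|X) = H(X,Y) - H(X)

H(X,Y) = -Σ_{x,y} P(x,y) log₂ P(x,y). Per-cell terms -P(x,y)·log₂P(x,y):
  X=0: 0.34697, 0.42559, 0.00000
  X=1: 0.42559, 0.47772, 0.29388
  X=2: 0.14080, 0.39021, 0.34697
  (cells with P = 0 contribute 0)
Sum of the 9 terms: H(X,Y) = 2.8477 bits

Marginal of X (row sums):
  P(X=0) = 4/37 + 6/37 + 0 = 10/37
  P(X=1) = 6/37 + 8/37 + 3/37 = 17/37
  P(X=2) = 1/37 + 5/37 + 4/37 = 10/37
H(X) = -[(10/37)·log₂(10/37) + (17/37)·log₂(17/37) + (10/37)·log₂(10/37)]
  = 0.51014 + 0.51551 + 0.51014 = 1.5358 bits

H(Y|X) = H(X,Y) - H(X) = 2.8477 - 1.5358 = 1.3119 bits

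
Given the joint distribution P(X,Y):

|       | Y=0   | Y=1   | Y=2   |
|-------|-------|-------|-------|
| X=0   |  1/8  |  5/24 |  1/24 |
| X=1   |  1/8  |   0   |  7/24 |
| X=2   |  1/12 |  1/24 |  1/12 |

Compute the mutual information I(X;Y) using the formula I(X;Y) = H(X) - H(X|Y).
0.3634 bits

I(X;Y) = H(X) - H(X|Y)

Marginal of X (row sums):
  P(X=0) = 1/8 + 5/24 + 1/24 = 3/8
  P(X=1) = 1/8 + 0 + 7/24 = 5/12
  P(X=2) = 1/12 + 1/24 + 1/12 = 5/24
H(X) = -[(3/8)·log₂(3/8) + (5/12)·log₂(5/12) + (5/24)·log₂(5/24)]
  = 0.530639 + 0.526264 + 0.471466 = 1.528369 bits

Marginal of Y (column sums):
  P(Y=0) = 1/8 + 1/8 + 1/12 = 1/3
  P(Y=1) = 5/24 + 0 + 1/24 = 1/4
  P(Y=2) = 1/24 + 7/24 + 1/12 = 5/12
H(X|Y) = Σ_y P(y)·H(X|Y=y):
  Y=0: P(Y=0) = 1/3, P(X|Y=0) = (3/8, 3/8, 1/4) → H(X|Y=0) = 1.561278
  Y=1: P(Y=1) = 1/4, P(X|Y=1) = (5/6, 0, 1/6) → H(X|Y=1) = 0.650022
  Y=2: P(Y=2) = 5/12, P(X|Y=2) = (1/10, 7/10, 1/5) → H(X|Y=2) = 1.156780
H(X|Y) = (1/3)·1.561278 + (1/4)·0.650022 + (5/12)·1.156780 = 1.164923 bits

I(X;Y) = H(X) - H(X|Y) = 1.528369 - 1.164923 = 0.3634 bits

Cross-check via I(X;Y) = H(X) + H(Y) - H(X,Y): computing H(Y) from the column sums and H(X,Y) from the 9 cells in the same way gives H(Y) = 1.554585 bits and H(X,Y) = 2.719508 bits, so
I(X;Y) = 1.528369 + 1.554585 - 2.719508 = 0.3634 bits ✓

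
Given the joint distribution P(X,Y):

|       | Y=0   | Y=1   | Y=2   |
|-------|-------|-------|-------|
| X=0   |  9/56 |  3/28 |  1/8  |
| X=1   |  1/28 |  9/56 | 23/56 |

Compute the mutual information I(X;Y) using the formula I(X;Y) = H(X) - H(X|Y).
0.1523 bits

I(X;Y) = H(X) - H(X|Y)

Marginal of X (row sums):
  P(X=0) = 9/56 + 3/28 + 1/8 = 11/28
  P(X=1) = 1/28 + 9/56 + 23/56 = 17/28
H(X) = -[(11/28)·log₂(11/28) + (17/28)·log₂(17/28)]
  = 0.52954 + 0.43708 = 0.96662 bits

Marginal of Y (column sums):
  P(Y=0) = 9/56 + 1/28 = 11/56
  P(Y=1) = 3/28 + 9/56 = 15/56
  P(Y=2) = 1/8 + 23/56 = 15/28
H(X|Y) = Σ_y P(y)·H(X|Y=y):
  Y=0: P(Y=0) = 11/56, P(X|Y=0) = (9/11, 2/11) → H(X|Y=0) = 0.68404
  Y=1: P(Y=1) = 15/56, P(X|Y=1) = (2/5, 3/5) → H(X|Y=1) = 0.97095
  Y=2: P(Y=2) = 15/28, P(X|Y=2) = (7/30, 23/30) → H(X|Y=2) = 0.78378
H(X|Y) = (11/56)·0.68404 + (15/56)·0.97095 + (15/28)·0.78378 = 0.81432 bits

I(X;Y) = H(X) - H(X|Y) = 0.96662 - 0.81432 = 0.1523 bits

Cross-check via I(X;Y) = H(X) + H(Y) - H(X,Y): computing H(Y) from the column sums and H(X,Y) from the 6 cells in the same way gives H(Y) = 1.45264 bits and H(X,Y) = 2.26697 bits, so
I(X;Y) = 0.96662 + 1.45264 - 2.26697 = 0.1523 bits ✓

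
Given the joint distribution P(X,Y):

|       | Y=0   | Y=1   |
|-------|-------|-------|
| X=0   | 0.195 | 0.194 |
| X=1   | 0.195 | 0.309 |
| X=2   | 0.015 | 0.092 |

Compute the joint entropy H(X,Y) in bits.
2.3099 bits

H(X,Y) = -Σ_{x,y} P(x,y) log₂ P(x,y). Per-cell terms -P(x,y)·log₂P(x,y):
  X=0: 0.4599, 0.4590
  X=1: 0.4599, 0.5235
  X=2: 0.0909, 0.3167
Sum of the 6 terms: H(X,Y) = 2.3099 bits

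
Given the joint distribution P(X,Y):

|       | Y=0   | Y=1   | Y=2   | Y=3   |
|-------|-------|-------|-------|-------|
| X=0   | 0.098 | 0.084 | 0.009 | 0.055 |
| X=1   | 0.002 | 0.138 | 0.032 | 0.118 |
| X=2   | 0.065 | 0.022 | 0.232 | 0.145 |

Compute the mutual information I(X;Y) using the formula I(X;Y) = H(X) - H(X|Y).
0.3668 bits

I(X;Y) = H(X) - H(X|Y)

Marginal of X (row sums):
  P(X=0) = 0.098 + 0.084 + 0.009 + 0.055 = 0.246
  P(X=1) = 0.002 + 0.138 + 0.032 + 0.118 = 0.290
  P(X=2) = 0.065 + 0.022 + 0.232 + 0.145 = 0.464
H(X) = -[0.246·log₂(0.246) + 0.290·log₂(0.290) + 0.464·log₂(0.464)]
  = 0.497724 + 0.517904 + 0.514021 = 1.52965 bits

Marginal of Y (column sums):
  P(Y=0) = 0.098 + 0.002 + 0.065 = 0.165
  P(Y=1) = 0.084 + 0.138 + 0.022 = 0.244
  P(Y=2) = 0.009 + 0.032 + 0.232 = 0.273
  P(Y=3) = 0.055 + 0.118 + 0.145 = 0.318
H(X|Y) = Σ_y P(y)·H(X|Y=y):
  Y=0: P(Y=0) = 0.165, P(X|Y=0) = (98/165, 2/165, 13/33) → H(X|Y=0) = 1.053016
  Y=1: P(Y=1) = 0.244, P(X|Y=1) = (21/61, 69/122, 11/122) → H(X|Y=1) = 1.307629
  Y=2: P(Y=2) = 0.273, P(X|Y=2) = (3/91, 32/273, 232/273) → H(X|Y=2) = 0.724329
  Y=3: P(Y=3) = 0.318, P(X|Y=3) = (55/318, 59/159, 145/318) → H(X|Y=3) = 1.485168
H(X|Y) = 0.165·1.053016 + 0.244·1.307629 + 0.273·0.724329 + 0.318·1.485168 = 1.16283 bits

I(X;Y) = H(X) - H(X|Y) = 1.52965 - 1.16283 = 0.3668 bits

Cross-check via I(X;Y) = H(X) + H(Y) - H(X,Y): computing H(Y) from the column sums and H(X,Y) from the 12 cells in the same way gives H(Y) = 1.96242 bits and H(X,Y) = 3.12526 bits, so
I(X;Y) = 1.52965 + 1.96242 - 3.12526 = 0.3668 bits ✓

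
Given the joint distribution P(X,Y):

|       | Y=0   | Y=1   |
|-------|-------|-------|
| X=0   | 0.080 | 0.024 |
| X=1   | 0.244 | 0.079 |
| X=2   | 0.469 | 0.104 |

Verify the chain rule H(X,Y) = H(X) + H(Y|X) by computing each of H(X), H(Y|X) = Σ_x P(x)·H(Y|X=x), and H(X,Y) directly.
H(X) = 1.3266 bits, H(Y|X) = 0.7318 bits, H(X,Y) = 2.0584 bits

Marginal of X (row sums):
  P(X=0) = 0.080 + 0.024 = 0.104
  P(X=1) = 0.244 + 0.079 = 0.323
  P(X=2) = 0.469 + 0.104 = 0.573
H(X) = -[0.104·log₂(0.104) + 0.323·log₂(0.323) + 0.573·log₂(0.573)]
  = 0.33960 + 0.52662 + 0.46034 = 1.3266 bits

H(Y|X) = Σ_x P(x)·H(Y|X=x):
  X=0: P(X=0) = 0.104, P(Y|X=0) = (10/13, 3/13) → H(Y|X=0) = 0.77935
  X=1: P(X=1) = 0.323, P(Y|X=1) = (244/323, 79/323) → H(Y|X=1) = 0.80258
  X=2: P(X=2) = 0.573, P(Y|X=2) = (469/573, 104/573) → H(Y|X=2) = 0.68335
H(Y|X) = 0.104·0.77935 + 0.323·0.80258 + 0.573·0.68335 = 0.7318 bits

H(X,Y) = -Σ_{x,y} P(x,y) log₂ P(x,y). Per-cell terms -P(x,y)·log₂P(x,y):
  X=0: 0.29151, 0.12914
  X=1: 0.49655, 0.28930
  X=2: 0.51231, 0.33960
Sum of the 6 terms: H(X,Y) = 2.0584 bits

Chain rule check:
  H(X) + H(Y|X) = 1.3266 + 0.7318 = 2.0584 bits
  H(X,Y) = 2.0584 bits
✓ Chain rule verified.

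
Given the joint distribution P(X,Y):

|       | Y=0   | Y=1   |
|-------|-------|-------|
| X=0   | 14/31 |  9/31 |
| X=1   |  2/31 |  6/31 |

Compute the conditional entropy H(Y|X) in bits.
0.9258 bits

H(Y|X) = H(X,Y) - H(X)

H(X,Y) = -Σ_{x,y} P(x,y) log₂ P(x,y). Per-cell terms -P(x,y)·log₂P(x,y):
  X=0: 0.5179, 0.5180
  X=1: 0.2551, 0.4586
Sum of the 4 terms: H(X,Y) = 1.7496 bits

Marginal of X (row sums):
  P(X=0) = 14/31 + 9/31 = 23/31
  P(X=1) = 2/31 + 6/31 = 8/31
H(X) = -[(23/31)·log₂(23/31) + (8/31)·log₂(8/31)]
  = 0.3195 + 0.5043 = 0.8238 bits

H(Y|X) = H(X,Y) - H(X) = 1.7496 - 0.8238 = 0.9258 bits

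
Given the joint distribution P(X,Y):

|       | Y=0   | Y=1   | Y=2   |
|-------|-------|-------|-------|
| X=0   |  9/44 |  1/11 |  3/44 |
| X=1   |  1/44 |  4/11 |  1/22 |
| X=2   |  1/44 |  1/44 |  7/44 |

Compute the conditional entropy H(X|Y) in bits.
1.0540 bits

H(X|Y) = H(X,Y) - H(Y)

H(X,Y) = -Σ_{x,y} P(x,y) log₂ P(x,y). Per-cell terms -P(x,y)·log₂P(x,y):
  X=0: 0.46831, 0.31449, 0.26417
  X=1: 0.12408, 0.53070, 0.20270
  X=2: 0.12408, 0.12408, 0.42192
Sum of the 9 terms: H(X,Y) = 2.5745 bits

Marginal of Y (column sums):
  P(Y=0) = 9/44 + 1/44 + 1/44 = 1/4
  P(Y=1) = 1/11 + 4/11 + 1/44 = 21/44
  P(Y=2) = 3/44 + 1/22 + 7/44 = 3/11
H(Y) = -[(1/4)·log₂(1/4) + (21/44)·log₂(21/44) + (3/11)·log₂(3/11)]
  = 0.50000 + 0.50930 + 0.51122 = 1.5205 bits

H(X|Y) = H(X,Y) - H(Y) = 2.5745 - 1.5205 = 1.0540 bits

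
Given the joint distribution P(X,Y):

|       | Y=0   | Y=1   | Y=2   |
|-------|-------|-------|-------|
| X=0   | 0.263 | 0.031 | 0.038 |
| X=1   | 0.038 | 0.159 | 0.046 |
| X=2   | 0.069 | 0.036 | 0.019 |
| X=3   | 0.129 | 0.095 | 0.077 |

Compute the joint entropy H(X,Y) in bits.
3.1829 bits

H(X,Y) = -Σ_{x,y} P(x,y) log₂ P(x,y). Per-cell terms -P(x,y)·log₂P(x,y):
  X=0: 0.5068, 0.1554, 0.1793
  X=1: 0.1793, 0.4218, 0.2043
  X=2: 0.2662, 0.1727, 0.1086
  X=3: 0.3811, 0.3226, 0.2848
Sum of the 12 terms: H(X,Y) = 3.1829 bits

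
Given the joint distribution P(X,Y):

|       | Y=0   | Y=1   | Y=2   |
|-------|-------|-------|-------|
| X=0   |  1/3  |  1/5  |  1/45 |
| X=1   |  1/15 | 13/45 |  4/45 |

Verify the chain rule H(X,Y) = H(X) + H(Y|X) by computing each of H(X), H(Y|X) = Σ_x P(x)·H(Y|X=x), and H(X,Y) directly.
H(X) = 0.9911 bits, H(Y|X) = 1.2120 bits, H(X,Y) = 2.2031 bits

Marginal of X (row sums):
  P(X=0) = 1/3 + 1/5 + 1/45 = 5/9
  P(X=1) = 1/15 + 13/45 + 4/45 = 4/9
H(X) = -[(5/9)·log₂(5/9) + (4/9)·log₂(4/9)]
  = 0.4711 + 0.5200 = 0.9911 bits

H(Y|X) = Σ_x P(x)·H(Y|X=x):
  X=0: P(X=0) = 5/9, P(Y|X=0) = (3/5, 9/25, 1/25) → H(Y|X=0) = 1.1585
  X=1: P(X=1) = 4/9, P(Y|X=1) = (3/20, 13/20, 1/5) → H(Y|X=1) = 1.2789
H(Y|X) = (5/9)·1.1585 + (4/9)·1.2789 = 1.2120 bits

H(X,Y) = -Σ_{x,y} P(x,y) log₂ P(x,y). Per-cell terms -P(x,y)·log₂P(x,y):
  X=0: 0.5283, 0.4644, 0.1220
  X=1: 0.2605, 0.5175, 0.3104
Sum of the 6 terms: H(X,Y) = 2.2031 bits

Chain rule check:
  H(X) + H(Y|X) = 0.9911 + 1.2120 = 2.2031 bits
  H(X,Y) = 2.2031 bits
✓ Chain rule verified.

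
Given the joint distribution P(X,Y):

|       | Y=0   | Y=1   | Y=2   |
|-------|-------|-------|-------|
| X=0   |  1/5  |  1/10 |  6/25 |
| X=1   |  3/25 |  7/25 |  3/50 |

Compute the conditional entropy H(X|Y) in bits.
0.8380 bits

H(X|Y) = H(X,Y) - H(Y)

H(X,Y) = -Σ_{x,y} P(x,y) log₂ P(x,y). Per-cell terms -P(x,y)·log₂P(x,y):
  X=0: 0.464386, 0.332193, 0.494134
  X=1: 0.367067, 0.514220, 0.243534
Sum of the 6 terms: H(X,Y) = 2.415534 bits

Marginal of Y (column sums):
  P(Y=0) = 1/5 + 3/25 = 8/25
  P(Y=1) = 1/10 + 7/25 = 19/50
  P(Y=2) = 6/25 + 3/50 = 3/10
H(Y) = -[(8/25)·log₂(8/25) + (19/50)·log₂(19/50) + (3/10)·log₂(3/10)]
  = 0.526034 + 0.530453 + 0.521090 = 1.577577 bits

H(X|Y) = H(X,Y) - H(Y) = 2.415534 - 1.577577 = 0.8380 bits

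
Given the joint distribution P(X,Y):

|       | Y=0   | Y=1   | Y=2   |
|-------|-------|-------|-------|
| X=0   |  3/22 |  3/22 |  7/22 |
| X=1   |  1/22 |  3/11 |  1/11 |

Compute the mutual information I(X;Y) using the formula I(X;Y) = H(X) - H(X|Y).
0.1402 bits

I(X;Y) = H(X) - H(X|Y)

Marginal of X (row sums):
  P(X=0) = 3/22 + 3/22 + 7/22 = 13/22
  P(X=1) = 1/22 + 3/11 + 1/11 = 9/22
H(X) = -[(13/22)·log₂(13/22) + (9/22)·log₂(9/22)]
  = 0.4485 + 0.5275 = 0.9760 bits

Marginal of Y (column sums):
  P(Y=0) = 3/22 + 1/22 = 2/11
  P(Y=1) = 3/22 + 3/11 = 9/22
  P(Y=2) = 7/22 + 1/11 = 9/22
H(X|Y) = Σ_y P(y)·H(X|Y=y):
  Y=0: P(Y=0) = 2/11, P(X|Y=0) = (3/4, 1/4) → H(X|Y=0) = 0.8113
  Y=1: P(Y=1) = 9/22, P(X|Y=1) = (1/3, 2/3) → H(X|Y=1) = 0.9183
  Y=2: P(Y=2) = 9/22, P(X|Y=2) = (7/9, 2/9) → H(X|Y=2) = 0.7642
H(X|Y) = (2/11)·0.8113 + (9/22)·0.9183 + (9/22)·0.7642 = 0.8358 bits

I(X;Y) = H(X) - H(X|Y) = 0.9760 - 0.8358 = 0.1402 bits

Cross-check via I(X;Y) = H(X) + H(Y) - H(X,Y): computing H(Y) from the column sums and H(X,Y) from the 6 cells in the same way gives H(Y) = 1.5022 bits and H(X,Y) = 2.3380 bits, so
I(X;Y) = 0.9760 + 1.5022 - 2.3380 = 0.1402 bits ✓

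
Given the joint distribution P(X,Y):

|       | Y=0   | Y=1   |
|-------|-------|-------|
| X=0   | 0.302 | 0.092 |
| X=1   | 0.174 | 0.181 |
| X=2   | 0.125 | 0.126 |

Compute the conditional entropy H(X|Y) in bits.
1.5049 bits

H(X|Y) = H(X,Y) - H(Y)

H(X,Y) = -Σ_{x,y} P(x,y) log₂ P(x,y). Per-cell terms -P(x,y)·log₂P(x,y):
  X=0: 0.5216686, 0.3166845
  X=1: 0.4389743, 0.4463348
  X=2: 0.3750000, 0.3765515
Sum of the 6 terms: H(X,Y) = 2.475214 bits

Marginal of Y (column sums):
  P(Y=0) = 0.302 + 0.174 + 0.125 = 0.601
  P(Y=1) = 0.092 + 0.181 + 0.126 = 0.399
H(Y) = -[0.601·log₂(0.601) + 0.399·log₂(0.399)]
  = 0.4414724 + 0.5288902 = 0.970363 bits

H(X|Y) = H(X,Y) - H(Y) = 2.475214 - 0.970363 = 1.5049 bits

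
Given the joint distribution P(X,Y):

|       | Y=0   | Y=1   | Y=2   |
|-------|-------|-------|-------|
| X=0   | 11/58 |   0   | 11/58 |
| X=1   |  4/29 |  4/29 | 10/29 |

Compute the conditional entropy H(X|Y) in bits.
0.8232 bits

H(X|Y) = H(X,Y) - H(Y)

H(X,Y) = -Σ_{x,y} P(x,y) log₂ P(x,y). Per-cell terms -P(x,y)·log₂P(x,y):
  X=0: 0.4549, 0.0000, 0.4549
  X=1: 0.3942, 0.3942, 0.5297
  (cells with P = 0 contribute 0)
Sum of the 6 terms: H(X,Y) = 2.2279 bits

Marginal of Y (column sums):
  P(Y=0) = 11/58 + 4/29 = 19/58
  P(Y=1) = 0 + 4/29 = 4/29
  P(Y=2) = 11/58 + 10/29 = 31/58
H(Y) = -[(19/58)·log₂(19/58) + (4/29)·log₂(4/29) + (31/58)·log₂(31/58)]
  = 0.5274 + 0.3942 + 0.4831 = 1.4047 bits

H(X|Y) = H(X,Y) - H(Y) = 2.2279 - 1.4047 = 0.8232 bits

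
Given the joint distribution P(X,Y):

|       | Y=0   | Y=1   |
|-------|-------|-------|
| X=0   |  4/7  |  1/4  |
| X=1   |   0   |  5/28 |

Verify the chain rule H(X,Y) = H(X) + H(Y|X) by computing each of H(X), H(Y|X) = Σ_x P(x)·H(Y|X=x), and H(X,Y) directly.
H(X) = 0.6769 bits, H(Y|X) = 0.7282 bits, H(X,Y) = 1.4052 bits

Marginal of X (row sums):
  P(X=0) = 4/7 + 1/4 = 23/28
  P(X=1) = 0 + 5/28 = 5/28
H(X) = -[(23/28)·log₂(23/28) + (5/28)·log₂(5/28)]
  = 0.233116 + 0.443826 = 0.6769 bits

H(Y|X) = Σ_x P(x)·H(Y|X=x):
  X=0: P(X=0) = 23/28, P(Y|X=0) = (16/23, 7/23) → H(Y|X=0) = 0.886541
  X=1: P(X=1) = 5/28, P(Y|X=1) = (0, 1) → H(Y|X=1) = 0.000000
H(Y|X) = (23/28)·0.886541 + (5/28)·0.000000 = 0.7282 bits

H(X,Y) = -Σ_{x,y} P(x,y) log₂ P(x,y). Per-cell terms -P(x,y)·log₂P(x,y):
  X=0: 0.461346, 0.500000
  X=1: 0.000000, 0.443826
  (cells with P = 0 contribute 0)
Sum of the 4 terms: H(X,Y) = 1.4052 bits

Chain rule check:
  H(X) + H(Y|X) = 0.6769 + 0.7282 = 1.4051 bits
  H(X,Y) = 1.4052 bits
✓ Chain rule verified (Δ = 0.0001 is 4-dp rounding noise: each of the three values was rounded independently).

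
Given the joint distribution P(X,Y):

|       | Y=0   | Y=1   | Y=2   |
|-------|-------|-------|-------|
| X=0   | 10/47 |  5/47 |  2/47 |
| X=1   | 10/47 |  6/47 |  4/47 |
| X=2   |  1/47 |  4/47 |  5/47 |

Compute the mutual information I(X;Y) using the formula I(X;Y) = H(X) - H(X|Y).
0.1318 bits

I(X;Y) = H(X) - H(X|Y)

Marginal of X (row sums):
  P(X=0) = 10/47 + 5/47 + 2/47 = 17/47
  P(X=1) = 10/47 + 6/47 + 4/47 = 20/47
  P(X=2) = 1/47 + 4/47 + 5/47 = 10/47
H(X) = -[(17/47)·log₂(17/47) + (20/47)·log₂(20/47) + (10/47)·log₂(10/47)]
  = 0.53066 + 0.52454 + 0.47503 = 1.53023 bits

Marginal of Y (column sums):
  P(Y=0) = 10/47 + 10/47 + 1/47 = 21/47
  P(Y=1) = 5/47 + 6/47 + 4/47 = 15/47
  P(Y=2) = 2/47 + 4/47 + 5/47 = 11/47
H(X|Y) = Σ_y P(y)·H(X|Y=y):
  Y=0: P(Y=0) = 21/47, P(X|Y=0) = (10/21, 10/21, 1/21) → H(X|Y=0) = 1.22858
  Y=1: P(Y=1) = 15/47, P(X|Y=1) = (1/3, 2/5, 4/15) → H(X|Y=1) = 1.56560
  Y=2: P(Y=2) = 11/47, P(X|Y=2) = (2/11, 4/11, 5/11) → H(X|Y=2) = 1.49492
H(X|Y) = (21/47)·1.22858 + (15/47)·1.56560 + (11/47)·1.49492 = 1.39847 bits

I(X;Y) = H(X) - H(X|Y) = 1.53023 - 1.39847 = 0.1318 bits

Cross-check via I(X;Y) = H(X) + H(Y) - H(X,Y): computing H(Y) from the column sums and H(X,Y) from the 9 cells in the same way gives H(Y) = 1.53553 bits and H(X,Y) = 2.93400 bits, so
I(X;Y) = 1.53023 + 1.53553 - 2.93400 = 0.1318 bits ✓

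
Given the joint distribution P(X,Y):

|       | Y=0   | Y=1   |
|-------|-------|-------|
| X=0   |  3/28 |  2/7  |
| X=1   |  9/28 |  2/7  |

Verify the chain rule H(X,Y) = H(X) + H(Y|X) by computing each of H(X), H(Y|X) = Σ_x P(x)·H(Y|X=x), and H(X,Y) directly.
H(X) = 0.9666 bits, H(Y|X) = 0.9377 bits, H(X,Y) = 1.9043 bits

Marginal of X (row sums):
  P(X=0) = 3/28 + 2/7 = 11/28
  P(X=1) = 9/28 + 2/7 = 17/28
H(X) = -[(11/28)·log₂(11/28) + (17/28)·log₂(17/28)]
  = 0.529541 + 0.437077 = 0.9666 bits

H(Y|X) = Σ_x P(x)·H(Y|X=x):
  X=0: P(X=0) = 11/28, P(Y|X=0) = (3/11, 8/11) → H(Y|X=0) = 0.845351
  X=1: P(X=1) = 17/28, P(Y|X=1) = (9/17, 8/17) → H(Y|X=1) = 0.997503
H(Y|X) = (11/28)·0.845351 + (17/28)·0.997503 = 0.9377 bits

H(X,Y) = -Σ_{x,y} P(x,y) log₂ P(x,y). Per-cell terms -P(x,y)·log₂P(x,y):
  X=0: 0.345256, 0.516387
  X=1: 0.526317, 0.516387
Sum of the 4 terms: H(X,Y) = 1.9043 bits

Chain rule check:
  H(X) + H(Y|X) = 0.9666 + 0.9377 = 1.9043 bits
  H(X,Y) = 1.9043 bits
✓ Chain rule verified.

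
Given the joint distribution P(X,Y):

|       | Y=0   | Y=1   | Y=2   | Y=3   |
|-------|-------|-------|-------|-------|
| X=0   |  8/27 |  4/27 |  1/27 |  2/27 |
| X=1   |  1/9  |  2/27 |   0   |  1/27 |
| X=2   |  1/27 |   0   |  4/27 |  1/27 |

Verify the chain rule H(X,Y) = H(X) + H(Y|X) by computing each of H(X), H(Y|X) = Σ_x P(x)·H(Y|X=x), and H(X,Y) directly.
H(X) = 1.4355 bits, H(Y|X) = 1.5136 bits, H(X,Y) = 2.9492 bits

Marginal of X (row sums):
  P(X=0) = 8/27 + 4/27 + 1/27 + 2/27 = 5/9
  P(X=1) = 1/9 + 2/27 + 0 + 1/27 = 2/9
  P(X=2) = 1/27 + 0 + 4/27 + 1/27 = 2/9
H(X) = -[(5/9)·log₂(5/9) + (2/9)·log₂(2/9) + (2/9)·log₂(2/9)]
  = 0.47111 + 0.48221 + 0.48221 = 1.4355 bits

H(Y|X) = Σ_x P(x)·H(Y|X=x):
  X=0: P(X=0) = 5/9, P(Y|X=0) = (8/15, 4/15, 1/15, 2/15) → H(Y|X=0) = 1.64022
  X=1: P(X=1) = 2/9, P(Y|X=1) = (1/2, 1/3, 0, 1/6) → H(Y|X=1) = 1.45915
  X=2: P(X=2) = 2/9, P(Y|X=2) = (1/6, 0, 2/3, 1/6) → H(Y|X=2) = 1.25163
H(Y|X) = (5/9)·1.64022 + (2/9)·1.45915 + (2/9)·1.25163 = 1.5136 bits

H(X,Y) = -Σ_{x,y} P(x,y) log₂ P(x,y). Per-cell terms -P(x,y)·log₂P(x,y):
  X=0: 0.51997, 0.40813, 0.17611, 0.27814
  X=1: 0.35221, 0.27814, 0.00000, 0.17611
  X=2: 0.17611, 0.00000, 0.40813, 0.17611
  (cells with P = 0 contribute 0)
Sum of the 12 terms: H(X,Y) = 2.9492 bits

Chain rule check:
  H(X) + H(Y|X) = 1.4355 + 1.5136 = 2.9491 bits
  H(X,Y) = 2.9492 bits
✓ Chain rule verified (Δ = 0.0001 is 4-dp rounding noise: each of the three values was rounded independently).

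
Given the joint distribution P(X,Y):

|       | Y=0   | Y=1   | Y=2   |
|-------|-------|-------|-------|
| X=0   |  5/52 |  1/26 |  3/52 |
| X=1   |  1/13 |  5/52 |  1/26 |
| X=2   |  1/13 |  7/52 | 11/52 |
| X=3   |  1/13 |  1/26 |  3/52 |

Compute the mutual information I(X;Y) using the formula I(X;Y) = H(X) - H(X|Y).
0.0913 bits

I(X;Y) = H(X) - H(X|Y)

Marginal of X (row sums):
  P(X=0) = 5/52 + 1/26 + 3/52 = 5/26
  P(X=1) = 1/13 + 5/52 + 1/26 = 11/52
  P(X=2) = 1/13 + 7/52 + 11/52 = 11/26
  P(X=3) = 1/13 + 1/26 + 3/52 = 9/52
H(X) = -[(5/26)·log₂(5/26) + (11/52)·log₂(11/52) + (11/26)·log₂(11/26) + (9/52)·log₂(9/52)]
  = 0.45741 + 0.47406 + 0.52504 + 0.43797 = 1.89448 bits

Marginal of Y (column sums):
  P(Y=0) = 5/52 + 1/13 + 1/13 + 1/13 = 17/52
  P(Y=1) = 1/26 + 5/52 + 7/52 + 1/26 = 4/13
  P(Y=2) = 3/52 + 1/26 + 11/52 + 3/52 = 19/52
H(X|Y) = Σ_y P(y)·H(X|Y=y):
  Y=0: P(Y=0) = 17/52, P(X|Y=0) = (5/17, 4/17, 4/17, 4/17) → H(X|Y=0) = 1.99278
  Y=1: P(Y=1) = 4/13, P(X|Y=1) = (1/8, 5/16, 7/16, 1/8) → H(X|Y=1) = 1.79618
  Y=2: P(Y=2) = 19/52, P(X|Y=2) = (3/19, 2/19, 11/19, 3/19) → H(X|Y=2) = 1.63932
H(X|Y) = (17/52)·1.99278 + (4/13)·1.79618 + (19/52)·1.63932 = 1.80314 bits

I(X;Y) = H(X) - H(X|Y) = 1.89448 - 1.80314 = 0.0913 bits

Cross-check via I(X;Y) = H(X) + H(Y) - H(X,Y): computing H(Y) from the column sums and H(X,Y) from the 12 cells in the same way gives H(Y) = 1.58126 bits and H(X,Y) = 3.38440 bits, so
I(X;Y) = 1.89448 + 1.58126 - 3.38440 = 0.0913 bits ✓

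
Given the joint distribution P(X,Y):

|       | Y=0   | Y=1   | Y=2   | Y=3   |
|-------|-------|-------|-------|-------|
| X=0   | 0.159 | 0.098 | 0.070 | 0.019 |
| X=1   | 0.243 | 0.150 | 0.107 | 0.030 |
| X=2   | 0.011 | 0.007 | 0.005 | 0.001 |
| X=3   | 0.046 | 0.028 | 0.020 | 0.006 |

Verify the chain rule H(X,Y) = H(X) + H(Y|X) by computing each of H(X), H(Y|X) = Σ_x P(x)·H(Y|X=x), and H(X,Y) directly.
H(X) = 1.4766 bits, H(Y|X) = 1.7299 bits, H(X,Y) = 3.2065 bits

Marginal of X (row sums):
  P(X=0) = 0.159 + 0.098 + 0.070 + 0.019 = 0.346
  P(X=1) = 0.243 + 0.150 + 0.107 + 0.030 = 0.530
  P(X=2) = 0.011 + 0.007 + 0.005 + 0.001 = 0.024
  P(X=3) = 0.046 + 0.028 + 0.020 + 0.006 = 0.100
H(X) = -[0.346·log₂(0.346) + 0.530·log₂(0.530) + 0.024·log₂(0.024) + 0.100·log₂(0.100)]
  = 0.52978 + 0.48545 + 0.12914 + 0.33219 = 1.4766 bits

H(Y|X) = Σ_x P(x)·H(Y|X=x):
  X=0: P(X=0) = 0.346, P(Y|X=0) = (159/346, 49/173, 35/173, 19/346) → H(Y|X=0) = 1.72726
  X=1: P(X=1) = 0.530, P(Y|X=1) = (243/530, 15/53, 107/530, 3/53) → H(Y|X=1) = 1.73174
  X=2: P(X=2) = 0.024, P(Y|X=2) = (11/24, 7/24, 5/24, 1/24) → H(Y|X=2) = 1.69684
  X=3: P(X=3) = 0.100, P(Y|X=3) = (23/50, 7/25, 1/5, 3/50) → H(Y|X=3) = 1.73747
H(Y|X) = 0.346·1.72726 + 0.530·1.73174 + 0.024·1.69684 + 0.100·1.73747 = 1.7299 bits

H(X,Y) = -Σ_{x,y} P(x,y) log₂ P(x,y). Per-cell terms -P(x,y)·log₂P(x,y):
  X=0: 0.42181, 0.32841, 0.26856, 0.10864
  X=1: 0.49596, 0.41054, 0.34500, 0.15177
  X=2: 0.07157, 0.05011, 0.03822, 0.00997
  X=3: 0.20434, 0.14444, 0.11288, 0.04428
Sum of the 16 terms: H(X,Y) = 3.2065 bits

Chain rule check:
  H(X) + H(Y|X) = 1.4766 + 1.7299 = 3.2065 bits
  H(X,Y) = 3.2065 bits
✓ Chain rule verified.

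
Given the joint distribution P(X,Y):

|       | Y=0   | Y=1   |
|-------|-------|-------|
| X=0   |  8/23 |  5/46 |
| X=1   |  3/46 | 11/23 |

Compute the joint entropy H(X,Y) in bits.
1.6437 bits

H(X,Y) = -Σ_{x,y} P(x,y) log₂ P(x,y). Per-cell terms -P(x,y)·log₂P(x,y):
  X=0: 0.5299, 0.3480
  X=1: 0.2569, 0.5089
Sum of the 4 terms: H(X,Y) = 1.6437 bits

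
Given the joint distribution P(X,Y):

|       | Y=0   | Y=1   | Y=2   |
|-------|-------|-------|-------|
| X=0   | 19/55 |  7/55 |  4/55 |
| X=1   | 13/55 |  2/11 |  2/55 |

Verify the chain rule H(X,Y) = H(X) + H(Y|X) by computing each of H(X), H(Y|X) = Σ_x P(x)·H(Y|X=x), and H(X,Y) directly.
H(X) = 0.9940 bits, H(Y|X) = 1.3021 bits, H(X,Y) = 2.2961 bits

Marginal of X (row sums):
  P(X=0) = 19/55 + 7/55 + 4/55 = 6/11
  P(X=1) = 13/55 + 2/11 + 2/55 = 5/11
H(X) = -[(6/11)·log₂(6/11) + (5/11)·log₂(5/11)]
  = 0.47698 + 0.51705 = 0.9940 bits

H(Y|X) = Σ_x P(x)·H(Y|X=x):
  X=0: P(X=0) = 6/11, P(Y|X=0) = (19/30, 7/30, 2/15) → H(Y|X=0) = 1.29482
  X=1: P(X=1) = 5/11, P(Y|X=1) = (13/25, 2/5, 2/25) → H(Y|X=1) = 1.31086
H(Y|X) = (6/11)·1.29482 + (5/11)·1.31086 = 1.3021 bits

H(X,Y) = -Σ_{x,y} P(x,y) log₂ P(x,y). Per-cell terms -P(x,y)·log₂P(x,y):
  X=0: 0.52973, 0.37851, 0.27501
  X=1: 0.49185, 0.44717, 0.17387
Sum of the 6 terms: H(X,Y) = 2.2961 bits

Chain rule check:
  H(X) + H(Y|X) = 0.9940 + 1.3021 = 2.2961 bits
  H(X,Y) = 2.2961 bits
✓ Chain rule verified.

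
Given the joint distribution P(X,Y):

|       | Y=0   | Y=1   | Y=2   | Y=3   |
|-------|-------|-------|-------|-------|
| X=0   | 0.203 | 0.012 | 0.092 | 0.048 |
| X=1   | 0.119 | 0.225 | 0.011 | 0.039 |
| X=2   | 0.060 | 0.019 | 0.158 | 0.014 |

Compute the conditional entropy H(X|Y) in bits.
1.1598 bits

H(X|Y) = H(X,Y) - H(Y)

H(X,Y) = -Σ_{x,y} P(x,y) log₂ P(x,y). Per-cell terms -P(x,y)·log₂P(x,y):
  X=0: 0.46699, 0.07657, 0.31668, 0.21028
  X=1: 0.36545, 0.48420, 0.07157, 0.18253
  X=2: 0.24353, 0.10864, 0.42060, 0.08622
Sum of the 12 terms: H(X,Y) = 3.03326 bits

Marginal of Y (column sums):
  P(Y=0) = 0.203 + 0.119 + 0.060 = 0.382
  P(Y=1) = 0.012 + 0.225 + 0.019 = 0.256
  P(Y=2) = 0.092 + 0.011 + 0.158 = 0.261
  P(Y=3) = 0.048 + 0.039 + 0.014 = 0.101
H(Y) = -[0.382·log₂(0.382) + 0.256·log₂(0.256) + 0.261·log₂(0.261) + 0.101·log₂(0.101)]
  = 0.53035 + 0.50324 + 0.50579 + 0.33406 = 1.87344 bits

H(X|Y) = H(X,Y) - H(Y) = 3.03326 - 1.87344 = 1.1598 bits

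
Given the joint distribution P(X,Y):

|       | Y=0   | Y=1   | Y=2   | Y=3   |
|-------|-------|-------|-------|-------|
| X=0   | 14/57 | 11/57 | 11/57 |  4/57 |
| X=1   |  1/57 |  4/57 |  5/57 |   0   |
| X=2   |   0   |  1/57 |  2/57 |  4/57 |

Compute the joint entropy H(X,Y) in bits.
2.9027 bits

H(X,Y) = -Σ_{x,y} P(x,y) log₂ P(x,y). Per-cell terms -P(x,y)·log₂P(x,y):
  X=0: 0.4975, 0.4580, 0.4580, 0.2690
  X=1: 0.1023, 0.2690, 0.3080, 0.0000
  X=2: 0.0000, 0.1023, 0.1696, 0.2690
  (cells with P = 0 contribute 0)
Sum of the 12 terms: H(X,Y) = 2.9027 bits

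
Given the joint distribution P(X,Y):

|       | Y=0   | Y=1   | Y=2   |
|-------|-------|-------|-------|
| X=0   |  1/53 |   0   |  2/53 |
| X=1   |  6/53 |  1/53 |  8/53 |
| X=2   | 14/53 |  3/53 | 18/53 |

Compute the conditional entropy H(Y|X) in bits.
1.2879 bits

H(Y|X) = H(X,Y) - H(X)

H(X,Y) = -Σ_{x,y} P(x,y) log₂ P(x,y). Per-cell terms -P(x,y)·log₂P(x,y):
  X=0: 0.1081, 0.0000, 0.1784
  X=1: 0.3558, 0.1081, 0.4118
  X=2: 0.5073, 0.2345, 0.5291
  (cells with P = 0 contribute 0)
Sum of the 9 terms: H(X,Y) = 2.4331 bits

Marginal of X (row sums):
  P(X=0) = 1/53 + 0 + 2/53 = 3/53
  P(X=1) = 6/53 + 1/53 + 8/53 = 15/53
  P(X=2) = 14/53 + 3/53 + 18/53 = 35/53
H(X) = -[(3/53)·log₂(3/53) + (15/53)·log₂(15/53) + (35/53)·log₂(35/53)]
  = 0.2345 + 0.5154 + 0.3953 = 1.1452 bits

H(Y|X) = H(X,Y) - H(X) = 2.4331 - 1.1452 = 1.2879 bits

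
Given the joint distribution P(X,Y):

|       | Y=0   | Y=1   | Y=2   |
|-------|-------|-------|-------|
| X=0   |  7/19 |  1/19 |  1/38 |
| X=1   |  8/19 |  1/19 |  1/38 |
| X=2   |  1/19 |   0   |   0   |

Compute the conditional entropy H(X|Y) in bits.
1.2289 bits

H(X|Y) = H(X,Y) - H(Y)

H(X,Y) = -Σ_{x,y} P(x,y) log₂ P(x,y). Per-cell terms -P(x,y)·log₂P(x,y):
  X=0: 0.530737, 0.223575, 0.138103
  X=1: 0.525443, 0.223575, 0.138103
  X=2: 0.223575, 0.000000, 0.000000
  (cells with P = 0 contribute 0)
Sum of the 9 terms: H(X,Y) = 2.00311 bits

Marginal of Y (column sums):
  P(Y=0) = 7/19 + 8/19 + 1/19 = 16/19
  P(Y=1) = 1/19 + 1/19 + 0 = 2/19
  P(Y=2) = 1/38 + 1/38 + 0 = 1/19
H(Y) = -[(16/19)·log₂(16/19) + (2/19)·log₂(2/19) + (1/19)·log₂(1/19)]
  = 0.208781 + 0.341887 + 0.223575 = 0.77424 bits

H(X|Y) = H(X,Y) - H(Y) = 2.00311 - 0.77424 = 1.2289 bits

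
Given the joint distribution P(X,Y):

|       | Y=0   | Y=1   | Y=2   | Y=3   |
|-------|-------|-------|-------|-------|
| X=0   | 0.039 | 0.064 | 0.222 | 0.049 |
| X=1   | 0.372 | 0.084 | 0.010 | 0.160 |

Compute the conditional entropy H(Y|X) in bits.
1.4982 bits

H(Y|X) = H(X,Y) - H(X)

H(X,Y) = -Σ_{x,y} P(x,y) log₂ P(x,y). Per-cell terms -P(x,y)·log₂P(x,y):
  X=0: 0.18253, 0.25381, 0.48204, 0.21320
  X=1: 0.53070, 0.30017, 0.06644, 0.42302
Sum of the 8 terms: H(X,Y) = 2.4519 bits

Marginal of X (row sums):
  P(X=0) = 0.039 + 0.064 + 0.222 + 0.049 = 0.374
  P(X=1) = 0.372 + 0.084 + 0.010 + 0.160 = 0.626
H(X) = -[0.374·log₂(0.374) + 0.626·log₂(0.626)]
  = 0.53066 + 0.42303 = 0.9537 bits

H(Y|X) = H(X,Y) - H(X) = 2.4519 - 0.9537 = 1.4982 bits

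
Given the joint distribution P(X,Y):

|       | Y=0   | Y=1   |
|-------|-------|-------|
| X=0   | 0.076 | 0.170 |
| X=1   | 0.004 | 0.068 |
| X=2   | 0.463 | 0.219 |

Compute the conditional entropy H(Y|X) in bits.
0.8593 bits

H(Y|X) = H(X,Y) - H(X)

H(X,Y) = -Σ_{x,y} P(x,y) log₂ P(x,y). Per-cell terms -P(x,y)·log₂P(x,y):
  X=0: 0.28256, 0.43459
  X=1: 0.03186, 0.26373
  X=2: 0.51435, 0.47983
Sum of the 6 terms: H(X,Y) = 2.0069 bits

Marginal of X (row sums):
  P(X=0) = 0.076 + 0.170 = 0.246
  P(X=1) = 0.004 + 0.068 = 0.072
  P(X=2) = 0.463 + 0.219 = 0.682
H(X) = -[0.246·log₂(0.246) + 0.072·log₂(0.072) + 0.682·log₂(0.682)]
  = 0.49772 + 0.27330 + 0.37657 = 1.1476 bits

H(Y|X) = H(X,Y) - H(X) = 2.0069 - 1.1476 = 0.8593 bits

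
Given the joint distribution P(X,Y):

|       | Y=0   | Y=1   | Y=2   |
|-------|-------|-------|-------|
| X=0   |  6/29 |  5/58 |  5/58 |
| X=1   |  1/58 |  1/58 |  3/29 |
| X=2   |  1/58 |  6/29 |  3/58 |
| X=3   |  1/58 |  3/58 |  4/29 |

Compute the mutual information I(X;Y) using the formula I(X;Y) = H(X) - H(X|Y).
0.3442 bits

I(X;Y) = H(X) - H(X|Y)

Marginal of X (row sums):
  P(X=0) = 6/29 + 5/58 + 5/58 = 11/29
  P(X=1) = 1/58 + 1/58 + 3/29 = 4/29
  P(X=2) = 1/58 + 6/29 + 3/58 = 8/29
  P(X=3) = 1/58 + 3/58 + 4/29 = 6/29
H(X) = -[(11/29)·log₂(11/29) + (4/29)·log₂(4/29) + (8/29)·log₂(8/29) + (6/29)·log₂(6/29)]
  = 0.53048 + 0.39420 + 0.51255 + 0.47028 = 1.90751 bits

Marginal of Y (column sums):
  P(Y=0) = 6/29 + 1/58 + 1/58 + 1/58 = 15/58
  P(Y=1) = 5/58 + 1/58 + 6/29 + 3/58 = 21/58
  P(Y=2) = 5/58 + 3/29 + 3/58 + 4/29 = 11/29
H(X|Y) = Σ_y P(y)·H(X|Y=y):
  Y=0: P(Y=0) = 15/58, P(X|Y=0) = (4/5, 1/15, 1/15, 1/15) → H(X|Y=0) = 1.03892
  Y=1: P(Y=1) = 21/58, P(X|Y=1) = (5/21, 1/21, 4/7, 1/7) → H(X|Y=1) = 1.56450
  Y=2: P(Y=2) = 11/29, P(X|Y=2) = (5/22, 3/11, 3/22, 4/11) → H(X|Y=2) = 1.91969
H(X|Y) = (15/58)·1.03892 + (21/58)·1.56450 + (11/29)·1.91969 = 1.56330 bits

I(X;Y) = H(X) - H(X|Y) = 1.90751 - 1.56330 = 0.3442 bits

Cross-check via I(X;Y) = H(X) + H(Y) - H(X,Y): computing H(Y) from the column sums and H(X,Y) from the 12 cells in the same way gives H(Y) = 1.56575 bits and H(X,Y) = 3.12905 bits, so
I(X;Y) = 1.90751 + 1.56575 - 3.12905 = 0.3442 bits ✓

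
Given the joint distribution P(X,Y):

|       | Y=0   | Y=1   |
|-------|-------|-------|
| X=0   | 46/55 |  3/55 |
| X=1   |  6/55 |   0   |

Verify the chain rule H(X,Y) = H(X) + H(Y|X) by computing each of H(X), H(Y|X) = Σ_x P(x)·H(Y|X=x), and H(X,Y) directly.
H(X) = 0.4972 bits, H(Y|X) = 0.2960 bits, H(X,Y) = 0.7932 bits

Marginal of X (row sums):
  P(X=0) = 46/55 + 3/55 = 49/55
  P(X=1) = 6/55 + 0 = 6/55
H(X) = -[(49/55)·log₂(49/55) + (6/55)·log₂(6/55)]
  = 0.1485 + 0.3487 = 0.4972 bits

H(Y|X) = Σ_x P(x)·H(Y|X=x):
  X=0: P(X=0) = 49/55, P(Y|X=0) = (46/49, 3/49) → H(Y|X=0) = 0.3323
  X=1: P(X=1) = 6/55, P(Y|X=1) = (1, 0) → H(Y|X=1) = 0.0000
H(Y|X) = (49/55)·0.3323 + (6/55)·0.0000 = 0.2960 bits

H(X,Y) = -Σ_{x,y} P(x,y) log₂ P(x,y). Per-cell terms -P(x,y)·log₂P(x,y):
  X=0: 0.2156, 0.2289
  X=1: 0.3487, 0.0000
  (cells with P = 0 contribute 0)
Sum of the 4 terms: H(X,Y) = 0.7932 bits

Chain rule check:
  H(X) + H(Y|X) = 0.4972 + 0.2960 = 0.7932 bits
  H(X,Y) = 0.7932 bits
✓ Chain rule verified.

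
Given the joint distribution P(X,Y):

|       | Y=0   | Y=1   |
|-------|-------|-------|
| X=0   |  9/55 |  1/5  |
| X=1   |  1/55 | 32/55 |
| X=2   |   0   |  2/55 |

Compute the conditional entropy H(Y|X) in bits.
0.4786 bits

H(Y|X) = H(X,Y) - H(X)

H(X,Y) = -Σ_{x,y} P(x,y) log₂ P(x,y). Per-cell terms -P(x,y)·log₂P(x,y):
  X=0: 0.4273257, 0.4643856
  X=1: 0.1051156, 0.4546093
  X=2: 0.0000000, 0.1738676
  (cells with P = 0 contribute 0)
Sum of the 6 terms: H(X,Y) = 1.625304 bits

Marginal of X (row sums):
  P(X=0) = 9/55 + 1/5 = 4/11
  P(X=1) = 1/55 + 32/55 = 3/5
  P(X=2) = 0 + 2/55 = 2/55
H(X) = -[(4/11)·log₂(4/11) + (3/5)·log₂(3/5) + (2/55)·log₂(2/55)]
  = 0.5307024 + 0.4421794 + 0.1738676 = 1.146749 bits

H(Y|X) = H(X,Y) - H(X) = 1.625304 - 1.146749 = 0.4786 bits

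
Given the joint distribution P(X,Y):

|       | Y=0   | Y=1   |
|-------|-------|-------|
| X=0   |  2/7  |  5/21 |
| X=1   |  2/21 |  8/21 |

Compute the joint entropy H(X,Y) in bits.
1.8628 bits

H(X,Y) = -Σ_{x,y} P(x,y) log₂ P(x,y). Per-cell terms -P(x,y)·log₂P(x,y):
  X=0: 0.5164, 0.4929
  X=1: 0.3231, 0.5304
Sum of the 4 terms: H(X,Y) = 1.8628 bits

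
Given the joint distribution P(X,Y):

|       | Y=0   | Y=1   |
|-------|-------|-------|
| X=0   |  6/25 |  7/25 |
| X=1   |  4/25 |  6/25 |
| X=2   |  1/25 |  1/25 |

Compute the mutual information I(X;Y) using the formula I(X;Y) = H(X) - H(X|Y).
0.0034 bits

I(X;Y) = H(X) - H(X|Y)

Marginal of X (row sums):
  P(X=0) = 6/25 + 7/25 = 13/25
  P(X=1) = 4/25 + 6/25 = 2/5
  P(X=2) = 1/25 + 1/25 = 2/25
H(X) = -[(13/25)·log₂(13/25) + (2/5)·log₂(2/5) + (2/25)·log₂(2/25)]
  = 0.49058 + 0.52877 + 0.29151 = 1.31086 bits

Marginal of Y (column sums):
  P(Y=0) = 6/25 + 4/25 + 1/25 = 11/25
  P(Y=1) = 7/25 + 6/25 + 1/25 = 14/25
H(X|Y) = Σ_y P(y)·H(X|Y=y):
  Y=0: P(Y=0) = 11/25, P(X|Y=0) = (6/11, 4/11, 1/11) → H(X|Y=0) = 1.32218
  Y=1: P(Y=1) = 14/25, P(X|Y=1) = (1/2, 3/7, 1/14) → H(X|Y=1) = 1.29584
H(X|Y) = (11/25)·1.32218 + (14/25)·1.29584 = 1.30743 bits

I(X;Y) = H(X) - H(X|Y) = 1.31086 - 1.30743 = 0.0034 bits

Cross-check via I(X;Y) = H(X) + H(Y) - H(X,Y): computing H(Y) from the column sums and H(X,Y) from the 6 cells in the same way gives H(Y) = 0.98959 bits and H(X,Y) = 2.29701 bits, so
I(X;Y) = 1.31086 + 0.98959 - 2.29701 = 0.0034 bits ✓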